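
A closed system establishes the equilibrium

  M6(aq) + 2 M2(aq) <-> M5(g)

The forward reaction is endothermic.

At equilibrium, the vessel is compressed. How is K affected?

unchanged

The equilibrium constant depends only on temperature. This perturbation may move the position of equilibrium, but since T is unchanged, K itself is unchanged.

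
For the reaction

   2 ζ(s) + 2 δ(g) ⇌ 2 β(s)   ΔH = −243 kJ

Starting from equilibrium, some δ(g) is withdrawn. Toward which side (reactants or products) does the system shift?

Removing δ (g), a reactant, drives the reaction to the left.

left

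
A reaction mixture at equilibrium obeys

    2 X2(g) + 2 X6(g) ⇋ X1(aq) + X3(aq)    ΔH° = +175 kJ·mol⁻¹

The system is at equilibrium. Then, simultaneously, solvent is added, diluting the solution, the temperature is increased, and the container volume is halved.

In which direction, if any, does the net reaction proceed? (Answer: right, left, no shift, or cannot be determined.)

right

Dilution lowers every aqueous concentration by the same factor. Δn_aq = 2 − 0 = +2, so the system shifts toward the side with more dissolved moles — to the right.
The forward reaction is endothermic. Raising T favours the endothermic direction — shift to the right.
Gas moles: reactants 4, products 0 (Δn_gas = -4). Compression shifts the system toward the side with fewer moles of gas — to the right.
All effects act in the same direction — net shift to the right.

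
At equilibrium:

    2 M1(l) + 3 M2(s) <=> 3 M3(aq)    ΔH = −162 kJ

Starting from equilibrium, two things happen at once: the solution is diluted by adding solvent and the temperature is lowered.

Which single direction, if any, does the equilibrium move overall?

right

Dilution lowers every aqueous concentration by the same factor. Δn_aq = 3 − 0 = +3, so the system shifts toward the side with more dissolved moles — to the right.
The forward reaction is exothermic. Lowering T favours the exothermic direction — shift to the right.
All effects act in the same direction — net shift to the right.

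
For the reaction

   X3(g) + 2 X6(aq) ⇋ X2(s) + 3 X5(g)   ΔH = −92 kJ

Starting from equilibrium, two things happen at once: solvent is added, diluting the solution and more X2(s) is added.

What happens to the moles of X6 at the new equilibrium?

Dilution lowers every aqueous concentration by the same factor. Δn_aq = 0 − 2 = -2, so the system shifts toward the side with more dissolved moles — to the left.
X2 is a pure solid; its activity is 1 regardless of amount, so Q is unaffected — no shift from this change.
The net shift is to the left. X6 is a reactant, so its amount increases.

increases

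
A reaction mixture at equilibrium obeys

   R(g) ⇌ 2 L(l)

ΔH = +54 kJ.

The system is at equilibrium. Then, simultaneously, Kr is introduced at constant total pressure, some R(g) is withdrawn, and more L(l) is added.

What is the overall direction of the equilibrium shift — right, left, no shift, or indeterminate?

Adding inert gas at constant total pressure expands the volume and lowers every reacting partial pressure. With Δn_gas = 0 − 1 = -1, Q moves away from K toward the side with fewer gas moles, so the system shifts toward the side with more gas moles — to the left.
Removing R (g), a reactant, drives the reaction to the left.
L is a pure liquid; its activity is 1 regardless of amount, so Q is unaffected — no shift from this change.
Only the nonzero effect(s) matter; the net shift is to the left.

left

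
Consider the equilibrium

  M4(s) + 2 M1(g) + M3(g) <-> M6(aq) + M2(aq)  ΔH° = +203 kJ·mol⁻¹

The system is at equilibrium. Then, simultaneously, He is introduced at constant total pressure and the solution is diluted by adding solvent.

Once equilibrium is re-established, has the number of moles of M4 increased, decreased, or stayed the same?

Adding inert gas at constant total pressure expands the volume and lowers every reacting partial pressure. With Δn_gas = 0 − 3 = -3, Q moves away from K toward the side with fewer gas moles, so the system shifts toward the side with more gas moles — to the left.
Dilution lowers every aqueous concentration by the same factor. Δn_aq = 2 − 0 = +2, so the system shifts toward the side with more dissolved moles — to the right.
The two effects oppose each other, so the net shift — and hence the change in M4 — cannot be determined from the given information.

cannot be determined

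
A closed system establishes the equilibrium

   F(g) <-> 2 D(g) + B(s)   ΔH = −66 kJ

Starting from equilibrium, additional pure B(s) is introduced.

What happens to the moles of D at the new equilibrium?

unchanged

B is a pure solid; its activity is 1 regardless of amount, so Q is unaffected — no shift from this change.
No net shift occurs, so the amount of D is unchanged.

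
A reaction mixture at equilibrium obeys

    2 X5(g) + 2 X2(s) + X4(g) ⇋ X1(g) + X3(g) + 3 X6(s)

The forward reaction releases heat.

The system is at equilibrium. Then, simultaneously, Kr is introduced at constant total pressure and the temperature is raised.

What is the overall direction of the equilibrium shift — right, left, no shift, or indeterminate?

left

Adding inert gas at constant total pressure expands the volume and lowers every reacting partial pressure. With Δn_gas = 2 − 3 = -1, Q moves away from K toward the side with fewer gas moles, so the system shifts toward the side with more gas moles — to the left.
The forward reaction is exothermic. Raising T favours the endothermic direction — shift to the left.
All effects act in the same direction — net shift to the left.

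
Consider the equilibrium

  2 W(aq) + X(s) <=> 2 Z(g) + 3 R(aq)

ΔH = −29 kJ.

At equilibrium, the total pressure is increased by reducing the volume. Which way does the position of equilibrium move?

left

Gas moles: reactants 0, products 2 (Δn_gas = +2). Compression shifts the system toward the side with fewer moles of gas — to the left.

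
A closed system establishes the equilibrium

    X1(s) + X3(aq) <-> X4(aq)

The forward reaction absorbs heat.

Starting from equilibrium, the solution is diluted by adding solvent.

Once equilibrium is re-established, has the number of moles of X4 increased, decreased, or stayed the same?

Dilution scales every aqueous concentration by the same factor. Δn_aq = 1 − 1 = 0, so Q is unchanged — no shift.
No net shift occurs, so the amount of X4 is unchanged.

unchanged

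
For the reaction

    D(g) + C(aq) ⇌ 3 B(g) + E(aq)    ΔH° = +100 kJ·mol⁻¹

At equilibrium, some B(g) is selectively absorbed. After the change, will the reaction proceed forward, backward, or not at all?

Removing B (g), a product, drives the reaction to the right.

right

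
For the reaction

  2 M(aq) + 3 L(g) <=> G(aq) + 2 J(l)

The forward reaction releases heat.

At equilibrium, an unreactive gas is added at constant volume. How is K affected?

The equilibrium constant depends only on temperature. This perturbation changes neither the position of equilibrium nor K.

unchanged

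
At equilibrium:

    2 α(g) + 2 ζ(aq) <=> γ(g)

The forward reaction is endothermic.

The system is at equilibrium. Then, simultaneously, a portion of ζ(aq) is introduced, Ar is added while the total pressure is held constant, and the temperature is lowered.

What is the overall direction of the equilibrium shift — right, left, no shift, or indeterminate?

cannot be determined

Adding ζ (aq), a reactant, drives the reaction to the right.
Adding inert gas at constant total pressure expands the volume and lowers every reacting partial pressure. With Δn_gas = 1 − 2 = -1, Q moves away from K toward the side with fewer gas moles, so the system shifts toward the side with more gas moles — to the left.
The forward reaction is endothermic. Lowering T favours the exothermic direction — shift to the left.
The individual effects push in opposite directions; without quantitative information the net direction cannot be determined.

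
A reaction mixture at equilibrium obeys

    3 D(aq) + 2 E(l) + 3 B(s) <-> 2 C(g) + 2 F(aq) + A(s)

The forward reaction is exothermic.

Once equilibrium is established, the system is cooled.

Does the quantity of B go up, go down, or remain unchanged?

decreases

The forward reaction is exothermic. Lowering T favours the exothermic direction — shift to the right.
The net shift is to the right. B is a reactant, so its amount decreases.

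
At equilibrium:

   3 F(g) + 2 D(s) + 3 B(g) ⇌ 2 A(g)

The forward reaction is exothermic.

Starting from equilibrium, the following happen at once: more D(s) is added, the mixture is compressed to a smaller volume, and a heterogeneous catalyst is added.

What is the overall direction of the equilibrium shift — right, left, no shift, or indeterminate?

right

D is a pure solid; its activity is 1 regardless of amount, so Q is unaffected — no shift from this change.
Gas moles: reactants 6, products 2 (Δn_gas = -4). Compression shifts the system toward the side with fewer moles of gas — to the right.
A catalyst speeds both forward and reverse rates equally; it changes neither Q nor K — no shift from this change.
Only the nonzero effect(s) matter; the net shift is to the right.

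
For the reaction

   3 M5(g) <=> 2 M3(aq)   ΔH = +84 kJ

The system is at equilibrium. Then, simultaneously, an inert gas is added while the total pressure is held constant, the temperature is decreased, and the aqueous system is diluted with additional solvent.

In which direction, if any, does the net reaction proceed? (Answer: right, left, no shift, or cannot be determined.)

Adding inert gas at constant total pressure expands the volume and lowers every reacting partial pressure. With Δn_gas = 0 − 3 = -3, Q moves away from K toward the side with fewer gas moles, so the system shifts toward the side with more gas moles — to the left.
The forward reaction is endothermic. Lowering T favours the exothermic direction — shift to the left.
Dilution lowers every aqueous concentration by the same factor. Δn_aq = 2 − 0 = +2, so the system shifts toward the side with more dissolved moles — to the right.
The individual effects push in opposite directions; without quantitative information the net direction cannot be determined.

cannot be determined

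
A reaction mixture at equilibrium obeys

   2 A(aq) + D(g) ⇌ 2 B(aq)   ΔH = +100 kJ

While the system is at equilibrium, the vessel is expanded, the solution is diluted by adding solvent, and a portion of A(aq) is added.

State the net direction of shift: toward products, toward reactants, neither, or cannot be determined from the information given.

Gas moles: reactants 1, products 0 (Δn_gas = -1). Expansion shifts the system toward the side with more moles of gas — to the left.
Dilution scales every aqueous concentration by the same factor. Δn_aq = 2 − 2 = 0, so Q is unchanged — no shift.
Adding A (aq), a reactant, drives the reaction to the right.
The individual effects push in opposite directions; without quantitative information the net direction cannot be determined.

cannot be determined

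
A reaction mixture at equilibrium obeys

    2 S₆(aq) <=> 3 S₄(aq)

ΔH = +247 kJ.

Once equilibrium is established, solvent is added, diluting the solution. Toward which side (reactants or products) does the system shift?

right

Dilution lowers every aqueous concentration by the same factor. Δn_aq = 3 − 2 = +1, so the system shifts toward the side with more dissolved moles — to the right.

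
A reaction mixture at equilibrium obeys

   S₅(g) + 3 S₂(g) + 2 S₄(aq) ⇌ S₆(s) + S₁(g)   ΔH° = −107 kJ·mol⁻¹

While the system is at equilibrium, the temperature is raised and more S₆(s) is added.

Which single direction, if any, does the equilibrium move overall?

left

The forward reaction is exothermic. Raising T favours the endothermic direction — shift to the left.
S₆ is a pure solid; its activity is 1 regardless of amount, so Q is unaffected — no shift from this change.
Only the nonzero effect(s) matter; the net shift is to the left.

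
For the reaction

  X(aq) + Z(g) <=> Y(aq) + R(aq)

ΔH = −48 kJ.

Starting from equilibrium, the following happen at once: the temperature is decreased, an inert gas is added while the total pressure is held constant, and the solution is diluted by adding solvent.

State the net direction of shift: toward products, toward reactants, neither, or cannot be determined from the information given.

cannot be determined

The forward reaction is exothermic. Lowering T favours the exothermic direction — shift to the right.
Adding inert gas at constant total pressure expands the volume and lowers every reacting partial pressure. With Δn_gas = 0 − 1 = -1, Q moves away from K toward the side with fewer gas moles, so the system shifts toward the side with more gas moles — to the left.
Dilution lowers every aqueous concentration by the same factor. Δn_aq = 2 − 1 = +1, so the system shifts toward the side with more dissolved moles — to the right.
The individual effects push in opposite directions; without quantitative information the net direction cannot be determined.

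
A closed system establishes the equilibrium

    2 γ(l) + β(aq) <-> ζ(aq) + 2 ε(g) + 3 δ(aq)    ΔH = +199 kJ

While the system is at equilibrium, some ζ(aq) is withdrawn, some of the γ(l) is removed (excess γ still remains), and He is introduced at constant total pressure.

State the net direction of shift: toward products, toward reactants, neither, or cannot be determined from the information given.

Removing ζ (aq), a product, drives the reaction to the right.
γ is a pure liquid; its activity is 1 regardless of amount, so Q is unaffected — no shift from this change.
Adding inert gas at constant total pressure expands the volume and lowers every reacting partial pressure. With Δn_gas = 2 − 0 = +2, Q moves away from K toward the side with fewer gas moles, so the system shifts toward the side with more gas moles — to the right.
Only the nonzero effect(s) matter; the net shift is to the right.

right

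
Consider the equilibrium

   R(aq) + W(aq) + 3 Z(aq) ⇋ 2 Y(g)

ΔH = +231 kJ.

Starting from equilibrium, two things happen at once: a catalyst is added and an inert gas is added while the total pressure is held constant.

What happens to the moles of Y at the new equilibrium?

increases

A catalyst speeds both forward and reverse rates equally; it changes neither Q nor K — no shift from this change.
Adding inert gas at constant total pressure expands the volume and lowers every reacting partial pressure. With Δn_gas = 2 − 0 = +2, Q moves away from K toward the side with fewer gas moles, so the system shifts toward the side with more gas moles — to the right.
The net shift is to the right. Y is a product, so its amount increases.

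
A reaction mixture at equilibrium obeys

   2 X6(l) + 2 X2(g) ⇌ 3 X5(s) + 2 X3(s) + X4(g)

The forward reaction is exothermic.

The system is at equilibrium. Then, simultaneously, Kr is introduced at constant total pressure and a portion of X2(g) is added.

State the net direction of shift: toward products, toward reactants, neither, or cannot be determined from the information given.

cannot be determined

Adding inert gas at constant total pressure expands the volume and lowers every reacting partial pressure. With Δn_gas = 1 − 2 = -1, Q moves away from K toward the side with fewer gas moles, so the system shifts toward the side with more gas moles — to the left.
Adding X2 (g), a reactant, drives the reaction to the right.
The individual effects push in opposite directions; without quantitative information the net direction cannot be determined.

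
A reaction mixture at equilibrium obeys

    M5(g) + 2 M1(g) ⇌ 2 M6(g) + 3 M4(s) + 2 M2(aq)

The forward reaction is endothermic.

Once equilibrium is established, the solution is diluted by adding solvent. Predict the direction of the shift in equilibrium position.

right

Dilution lowers every aqueous concentration by the same factor. Δn_aq = 2 − 0 = +2, so the system shifts toward the side with more dissolved moles — to the right.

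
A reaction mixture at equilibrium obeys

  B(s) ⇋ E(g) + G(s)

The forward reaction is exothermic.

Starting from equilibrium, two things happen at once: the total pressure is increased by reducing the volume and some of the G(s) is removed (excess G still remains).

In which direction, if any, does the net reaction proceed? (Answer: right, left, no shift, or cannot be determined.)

Gas moles: reactants 0, products 1 (Δn_gas = +1). Compression shifts the system toward the side with fewer moles of gas — to the left.
G is a pure solid; its activity is 1 regardless of amount, so Q is unaffected — no shift from this change.
Only the nonzero effect(s) matter; the net shift is to the left.

left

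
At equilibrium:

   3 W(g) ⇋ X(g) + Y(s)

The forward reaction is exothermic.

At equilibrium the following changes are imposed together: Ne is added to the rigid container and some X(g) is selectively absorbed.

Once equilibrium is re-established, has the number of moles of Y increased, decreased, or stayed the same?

At constant volume, adding an inert gas leaves every reacting species' partial pressure unchanged, so Q is unchanged — no shift from this change.
Removing X (g), a product, drives the reaction to the right.
The net shift is to the right. Y is a product, so its amount increases.

increases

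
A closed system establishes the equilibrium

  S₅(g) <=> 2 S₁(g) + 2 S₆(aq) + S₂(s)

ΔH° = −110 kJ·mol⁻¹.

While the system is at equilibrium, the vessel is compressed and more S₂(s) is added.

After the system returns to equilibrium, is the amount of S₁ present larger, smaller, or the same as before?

decreases

Gas moles: reactants 1, products 2 (Δn_gas = +1). Compression shifts the system toward the side with fewer moles of gas — to the left.
S₂ is a pure solid; its activity is 1 regardless of amount, so Q is unaffected — no shift from this change.
The net shift is to the left. S₁ is a product, so its amount decreases.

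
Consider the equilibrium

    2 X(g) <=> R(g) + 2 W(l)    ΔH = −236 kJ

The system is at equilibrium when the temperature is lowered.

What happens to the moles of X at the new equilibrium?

The forward reaction is exothermic. Lowering T favours the exothermic direction — shift to the right.
The net shift is to the right. X is a reactant, so its amount decreases.

decreases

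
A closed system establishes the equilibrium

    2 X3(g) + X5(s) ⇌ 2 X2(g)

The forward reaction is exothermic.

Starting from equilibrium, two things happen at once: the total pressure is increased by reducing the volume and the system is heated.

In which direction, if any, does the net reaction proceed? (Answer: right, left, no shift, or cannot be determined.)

Gas moles: reactants 2, products 2. Δn_gas = 0, so a volume change leaves Q equal to K — no shift from this change.
The forward reaction is exothermic. Raising T favours the endothermic direction — shift to the left.
Only the nonzero effect(s) matter; the net shift is to the left.

left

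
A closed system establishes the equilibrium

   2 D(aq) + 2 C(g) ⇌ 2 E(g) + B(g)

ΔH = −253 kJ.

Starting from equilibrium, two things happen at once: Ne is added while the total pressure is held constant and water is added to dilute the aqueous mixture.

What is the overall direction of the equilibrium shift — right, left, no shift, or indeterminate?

Adding inert gas at constant total pressure expands the volume and lowers every reacting partial pressure. With Δn_gas = 3 − 2 = +1, Q moves away from K toward the side with fewer gas moles, so the system shifts toward the side with more gas moles — to the right.
Dilution lowers every aqueous concentration by the same factor. Δn_aq = 0 − 2 = -2, so the system shifts toward the side with more dissolved moles — to the left.
The individual effects push in opposite directions; without quantitative information the net direction cannot be determined.

cannot be determined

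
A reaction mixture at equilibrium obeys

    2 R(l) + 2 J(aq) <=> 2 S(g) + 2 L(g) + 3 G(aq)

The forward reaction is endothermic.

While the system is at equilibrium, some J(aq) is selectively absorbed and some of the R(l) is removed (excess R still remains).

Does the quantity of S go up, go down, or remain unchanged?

decreases

Removing J (aq), a reactant, drives the reaction to the left.
R is a pure liquid; its activity is 1 regardless of amount, so Q is unaffected — no shift from this change.
The net shift is to the left. S is a product, so its amount decreases.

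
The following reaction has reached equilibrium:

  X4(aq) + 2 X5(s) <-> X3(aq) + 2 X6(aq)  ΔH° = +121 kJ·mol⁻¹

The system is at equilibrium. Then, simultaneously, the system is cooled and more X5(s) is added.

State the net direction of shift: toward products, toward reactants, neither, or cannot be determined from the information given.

The forward reaction is endothermic. Lowering T favours the exothermic direction — shift to the left.
X5 is a pure solid; its activity is 1 regardless of amount, so Q is unaffected — no shift from this change.
Only the nonzero effect(s) matter; the net shift is to the left.

left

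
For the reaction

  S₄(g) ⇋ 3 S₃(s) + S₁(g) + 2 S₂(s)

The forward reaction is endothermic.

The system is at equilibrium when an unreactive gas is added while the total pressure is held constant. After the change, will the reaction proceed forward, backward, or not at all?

Adding inert gas at constant total pressure expands the volume, scaling every reacting partial pressure by the same factor. Δn_gas = 1 − 1 = 0, so Q is unchanged — no shift.

no shift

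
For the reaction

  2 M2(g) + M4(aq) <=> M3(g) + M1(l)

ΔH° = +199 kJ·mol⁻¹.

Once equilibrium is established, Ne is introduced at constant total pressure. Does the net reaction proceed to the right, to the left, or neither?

Adding inert gas at constant total pressure expands the volume and lowers every reacting partial pressure. With Δn_gas = 1 − 2 = -1, Q moves away from K toward the side with fewer gas moles, so the system shifts toward the side with more gas moles — to the left.

left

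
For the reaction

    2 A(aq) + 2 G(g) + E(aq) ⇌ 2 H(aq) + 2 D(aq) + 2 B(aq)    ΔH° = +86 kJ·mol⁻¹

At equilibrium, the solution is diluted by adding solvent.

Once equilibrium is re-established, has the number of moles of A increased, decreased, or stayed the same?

Dilution lowers every aqueous concentration by the same factor. Δn_aq = 6 − 3 = +3, so the system shifts toward the side with more dissolved moles — to the right.
The net shift is to the right. A is a reactant, so its amount decreases.

decreases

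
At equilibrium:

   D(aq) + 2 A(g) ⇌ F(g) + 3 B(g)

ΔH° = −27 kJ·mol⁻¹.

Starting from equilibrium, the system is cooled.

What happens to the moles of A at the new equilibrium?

decreases

The forward reaction is exothermic. Lowering T favours the exothermic direction — shift to the right.
The net shift is to the right. A is a reactant, so its amount decreases.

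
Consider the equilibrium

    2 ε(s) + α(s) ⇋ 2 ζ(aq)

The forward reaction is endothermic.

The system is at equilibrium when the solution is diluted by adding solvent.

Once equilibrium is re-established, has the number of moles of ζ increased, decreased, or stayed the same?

Dilution lowers every aqueous concentration by the same factor. Δn_aq = 2 − 0 = +2, so the system shifts toward the side with more dissolved moles — to the right.
The net shift is to the right. ζ is a product, so its amount increases.

increases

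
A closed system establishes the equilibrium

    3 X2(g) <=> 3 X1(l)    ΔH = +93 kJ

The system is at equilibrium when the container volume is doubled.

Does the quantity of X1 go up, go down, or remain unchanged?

decreases

Gas moles: reactants 3, products 0 (Δn_gas = -3). Expansion shifts the system toward the side with more moles of gas — to the left.
The net shift is to the left. X1 is a product, so its amount decreases.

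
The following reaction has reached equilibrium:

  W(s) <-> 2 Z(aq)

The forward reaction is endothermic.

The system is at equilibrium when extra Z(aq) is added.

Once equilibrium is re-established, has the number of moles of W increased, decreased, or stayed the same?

increases

Adding Z (aq), a product, drives the reaction to the left.
The net shift is to the left. W is a reactant, so its amount increases.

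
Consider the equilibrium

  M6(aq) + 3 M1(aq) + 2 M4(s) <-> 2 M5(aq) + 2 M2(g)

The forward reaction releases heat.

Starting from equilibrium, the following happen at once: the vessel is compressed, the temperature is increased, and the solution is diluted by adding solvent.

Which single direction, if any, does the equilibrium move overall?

Gas moles: reactants 0, products 2 (Δn_gas = +2). Compression shifts the system toward the side with fewer moles of gas — to the left.
The forward reaction is exothermic. Raising T favours the endothermic direction — shift to the left.
Dilution lowers every aqueous concentration by the same factor. Δn_aq = 2 − 4 = -2, so the system shifts toward the side with more dissolved moles — to the left.
All effects act in the same direction — net shift to the left.

left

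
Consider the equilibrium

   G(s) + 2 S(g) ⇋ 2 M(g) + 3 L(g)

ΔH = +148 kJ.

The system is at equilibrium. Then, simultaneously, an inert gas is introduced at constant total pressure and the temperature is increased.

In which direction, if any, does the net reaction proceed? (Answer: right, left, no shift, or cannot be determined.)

Adding inert gas at constant total pressure expands the volume and lowers every reacting partial pressure. With Δn_gas = 5 − 2 = +3, Q moves away from K toward the side with fewer gas moles, so the system shifts toward the side with more gas moles — to the right.
The forward reaction is endothermic. Raising T favours the endothermic direction — shift to the right.
All effects act in the same direction — net shift to the right.

right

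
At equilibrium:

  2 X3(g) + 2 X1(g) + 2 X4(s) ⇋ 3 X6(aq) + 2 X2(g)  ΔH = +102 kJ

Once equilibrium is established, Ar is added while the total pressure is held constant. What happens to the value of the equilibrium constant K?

unchanged

The equilibrium constant depends only on temperature. This perturbation may move the position of equilibrium, but since T is unchanged, K itself is unchanged.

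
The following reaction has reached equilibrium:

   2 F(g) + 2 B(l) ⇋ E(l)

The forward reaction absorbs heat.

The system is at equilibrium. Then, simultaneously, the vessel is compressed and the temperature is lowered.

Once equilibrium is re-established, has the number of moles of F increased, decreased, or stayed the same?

cannot be determined

Gas moles: reactants 2, products 0 (Δn_gas = -2). Compression shifts the system toward the side with fewer moles of gas — to the right.
The forward reaction is endothermic. Lowering T favours the exothermic direction — shift to the left.
The two effects oppose each other, so the net shift — and hence the change in F — cannot be determined from the given information.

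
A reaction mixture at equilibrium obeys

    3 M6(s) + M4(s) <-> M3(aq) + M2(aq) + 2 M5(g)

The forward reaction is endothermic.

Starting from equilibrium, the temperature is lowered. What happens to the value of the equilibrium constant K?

decreases

K depends on temperature via the van 't Hoff relation. The forward reaction is endothermic, so lowering T decreases K.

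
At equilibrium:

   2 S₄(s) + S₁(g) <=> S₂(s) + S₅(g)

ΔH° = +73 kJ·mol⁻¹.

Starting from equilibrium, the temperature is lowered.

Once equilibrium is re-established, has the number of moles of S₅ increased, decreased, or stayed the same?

The forward reaction is endothermic. Lowering T favours the exothermic direction — shift to the left.
The net shift is to the left. S₅ is a product, so its amount decreases.

decreases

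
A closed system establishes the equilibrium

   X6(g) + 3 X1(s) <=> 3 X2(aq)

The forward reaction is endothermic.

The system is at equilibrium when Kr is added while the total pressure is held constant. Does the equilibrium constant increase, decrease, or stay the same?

unchanged

The equilibrium constant depends only on temperature. This perturbation may move the position of equilibrium, but since T is unchanged, K itself is unchanged.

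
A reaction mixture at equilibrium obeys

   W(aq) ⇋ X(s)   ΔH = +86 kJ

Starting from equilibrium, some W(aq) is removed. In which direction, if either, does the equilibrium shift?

left

Removing W (aq), a reactant, drives the reaction to the left.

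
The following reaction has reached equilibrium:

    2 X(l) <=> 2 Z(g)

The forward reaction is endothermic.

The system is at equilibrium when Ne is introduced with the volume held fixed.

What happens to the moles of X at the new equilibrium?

unchanged

At constant volume, adding an inert gas leaves every reacting species' partial pressure unchanged, so Q is unchanged — no shift from this change.
No net shift occurs, so the amount of X is unchanged.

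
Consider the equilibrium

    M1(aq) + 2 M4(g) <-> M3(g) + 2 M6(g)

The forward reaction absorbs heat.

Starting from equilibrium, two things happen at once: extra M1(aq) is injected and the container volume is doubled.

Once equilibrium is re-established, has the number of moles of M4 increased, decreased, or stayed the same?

decreases

Adding M1 (aq), a reactant, drives the reaction to the right.
Gas moles: reactants 2, products 3 (Δn_gas = +1). Expansion shifts the system toward the side with more moles of gas — to the right.
The net shift is to the right. M4 is a reactant, so its amount decreases.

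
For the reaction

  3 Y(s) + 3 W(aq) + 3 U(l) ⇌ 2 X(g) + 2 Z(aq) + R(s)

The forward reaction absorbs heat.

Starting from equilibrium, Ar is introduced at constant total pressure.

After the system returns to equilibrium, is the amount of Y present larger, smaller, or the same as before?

decreases

Adding inert gas at constant total pressure expands the volume and lowers every reacting partial pressure. With Δn_gas = 2 − 0 = +2, Q moves away from K toward the side with fewer gas moles, so the system shifts toward the side with more gas moles — to the right.
The net shift is to the right. Y is a reactant, so its amount decreases.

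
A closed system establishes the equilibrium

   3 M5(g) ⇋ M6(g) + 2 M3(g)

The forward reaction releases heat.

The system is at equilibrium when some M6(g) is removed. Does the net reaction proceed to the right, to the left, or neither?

right

Removing M6 (g), a product, drives the reaction to the right.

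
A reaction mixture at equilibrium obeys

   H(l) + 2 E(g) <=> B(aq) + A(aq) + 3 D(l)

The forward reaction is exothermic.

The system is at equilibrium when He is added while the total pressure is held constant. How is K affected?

The equilibrium constant depends only on temperature. This perturbation may move the position of equilibrium, but since T is unchanged, K itself is unchanged.

unchanged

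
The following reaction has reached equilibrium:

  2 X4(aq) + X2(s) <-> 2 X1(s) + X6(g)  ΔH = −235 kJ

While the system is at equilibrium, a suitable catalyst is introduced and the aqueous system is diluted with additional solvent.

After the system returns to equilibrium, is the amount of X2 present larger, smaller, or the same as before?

increases

A catalyst speeds both forward and reverse rates equally; it changes neither Q nor K — no shift from this change.
Dilution lowers every aqueous concentration by the same factor. Δn_aq = 0 − 2 = -2, so the system shifts toward the side with more dissolved moles — to the left.
The net shift is to the left. X2 is a reactant, so its amount increases.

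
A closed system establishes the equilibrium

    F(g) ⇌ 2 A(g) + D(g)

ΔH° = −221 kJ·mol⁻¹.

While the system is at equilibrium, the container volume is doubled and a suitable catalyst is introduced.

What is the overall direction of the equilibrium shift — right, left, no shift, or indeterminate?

right

Gas moles: reactants 1, products 3 (Δn_gas = +2). Expansion shifts the system toward the side with more moles of gas — to the right.
A catalyst speeds both forward and reverse rates equally; it changes neither Q nor K — no shift from this change.
Only the nonzero effect(s) matter; the net shift is to the right.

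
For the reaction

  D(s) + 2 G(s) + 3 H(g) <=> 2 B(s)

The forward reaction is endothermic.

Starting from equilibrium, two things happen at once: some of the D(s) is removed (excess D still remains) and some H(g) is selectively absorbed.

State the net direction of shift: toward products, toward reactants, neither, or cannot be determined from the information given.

D is a pure solid; its activity is 1 regardless of amount, so Q is unaffected — no shift from this change.
Removing H (g), a reactant, drives the reaction to the left.
Only the nonzero effect(s) matter; the net shift is to the left.

left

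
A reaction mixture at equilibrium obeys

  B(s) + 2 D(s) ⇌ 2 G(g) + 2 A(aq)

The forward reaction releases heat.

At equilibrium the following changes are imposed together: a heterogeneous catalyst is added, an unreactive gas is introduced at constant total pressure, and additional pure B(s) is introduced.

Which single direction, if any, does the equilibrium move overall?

A catalyst speeds both forward and reverse rates equally; it changes neither Q nor K — no shift from this change.
Adding inert gas at constant total pressure expands the volume and lowers every reacting partial pressure. With Δn_gas = 2 − 0 = +2, Q moves away from K toward the side with fewer gas moles, so the system shifts toward the side with more gas moles — to the right.
B is a pure solid; its activity is 1 regardless of amount, so Q is unaffected — no shift from this change.
Only the nonzero effect(s) matter; the net shift is to the right.

right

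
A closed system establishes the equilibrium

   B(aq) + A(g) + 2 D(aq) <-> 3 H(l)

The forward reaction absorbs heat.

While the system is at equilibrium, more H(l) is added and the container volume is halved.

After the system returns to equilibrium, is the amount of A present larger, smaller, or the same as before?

decreases

H is a pure liquid; its activity is 1 regardless of amount, so Q is unaffected — no shift from this change.
Gas moles: reactants 1, products 0 (Δn_gas = -1). Compression shifts the system toward the side with fewer moles of gas — to the right.
The net shift is to the right. A is a reactant, so its amount decreases.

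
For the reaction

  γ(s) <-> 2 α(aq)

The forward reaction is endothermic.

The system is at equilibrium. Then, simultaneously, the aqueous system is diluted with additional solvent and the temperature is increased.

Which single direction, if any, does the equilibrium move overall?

right

Dilution lowers every aqueous concentration by the same factor. Δn_aq = 2 − 0 = +2, so the system shifts toward the side with more dissolved moles — to the right.
The forward reaction is endothermic. Raising T favours the endothermic direction — shift to the right.
All effects act in the same direction — net shift to the right.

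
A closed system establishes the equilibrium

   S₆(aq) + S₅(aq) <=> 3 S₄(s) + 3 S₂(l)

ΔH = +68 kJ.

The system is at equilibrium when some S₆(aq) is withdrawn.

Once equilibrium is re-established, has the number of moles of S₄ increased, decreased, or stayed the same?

decreases

Removing S₆ (aq), a reactant, drives the reaction to the left.
The net shift is to the left. S₄ is a product, so its amount decreases.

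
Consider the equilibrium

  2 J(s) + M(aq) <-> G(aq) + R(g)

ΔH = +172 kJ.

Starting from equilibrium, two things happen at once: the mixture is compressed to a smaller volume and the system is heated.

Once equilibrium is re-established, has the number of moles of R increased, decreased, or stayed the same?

Gas moles: reactants 0, products 1 (Δn_gas = +1). Compression shifts the system toward the side with fewer moles of gas — to the left.
The forward reaction is endothermic. Raising T favours the endothermic direction — shift to the right.
The two effects oppose each other, so the net shift — and hence the change in R — cannot be determined from the given information.

cannot be determined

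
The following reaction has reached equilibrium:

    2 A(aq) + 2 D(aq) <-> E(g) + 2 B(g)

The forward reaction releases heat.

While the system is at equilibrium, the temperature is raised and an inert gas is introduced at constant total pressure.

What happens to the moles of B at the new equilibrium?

The forward reaction is exothermic. Raising T favours the endothermic direction — shift to the left.
Adding inert gas at constant total pressure expands the volume and lowers every reacting partial pressure. With Δn_gas = 3 − 0 = +3, Q moves away from K toward the side with fewer gas moles, so the system shifts toward the side with more gas moles — to the right.
The two effects oppose each other, so the net shift — and hence the change in B — cannot be determined from the given information.

cannot be determined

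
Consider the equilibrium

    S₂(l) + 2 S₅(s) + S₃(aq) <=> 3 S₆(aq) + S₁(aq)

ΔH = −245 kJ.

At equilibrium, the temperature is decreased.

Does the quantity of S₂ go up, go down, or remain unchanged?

decreases

The forward reaction is exothermic. Lowering T favours the exothermic direction — shift to the right.
The net shift is to the right. S₂ is a reactant, so its amount decreases.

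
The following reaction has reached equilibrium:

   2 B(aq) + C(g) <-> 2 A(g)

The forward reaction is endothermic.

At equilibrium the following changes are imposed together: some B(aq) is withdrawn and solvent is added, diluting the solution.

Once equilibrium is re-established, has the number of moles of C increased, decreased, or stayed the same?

increases

Removing B (aq), a reactant, drives the reaction to the left.
Dilution lowers every aqueous concentration by the same factor. Δn_aq = 0 − 2 = -2, so the system shifts toward the side with more dissolved moles — to the left.
The net shift is to the left. C is a reactant, so its amount increases.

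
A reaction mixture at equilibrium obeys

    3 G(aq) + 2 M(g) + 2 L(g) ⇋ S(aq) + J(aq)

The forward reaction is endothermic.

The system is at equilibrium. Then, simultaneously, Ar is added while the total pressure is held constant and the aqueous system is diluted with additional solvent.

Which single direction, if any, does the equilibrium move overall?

Adding inert gas at constant total pressure expands the volume and lowers every reacting partial pressure. With Δn_gas = 0 − 4 = -4, Q moves away from K toward the side with fewer gas moles, so the system shifts toward the side with more gas moles — to the left.
Dilution lowers every aqueous concentration by the same factor. Δn_aq = 2 − 3 = -1, so the system shifts toward the side with more dissolved moles — to the left.
All effects act in the same direction — net shift to the left.

left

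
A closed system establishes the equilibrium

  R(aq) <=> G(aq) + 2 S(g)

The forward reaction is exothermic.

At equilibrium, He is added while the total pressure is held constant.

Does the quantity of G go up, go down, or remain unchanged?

increases

Adding inert gas at constant total pressure expands the volume and lowers every reacting partial pressure. With Δn_gas = 2 − 0 = +2, Q moves away from K toward the side with fewer gas moles, so the system shifts toward the side with more gas moles — to the right.
The net shift is to the right. G is a product, so its amount increases.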